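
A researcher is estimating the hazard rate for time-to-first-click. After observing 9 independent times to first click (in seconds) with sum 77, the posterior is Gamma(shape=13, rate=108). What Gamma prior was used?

Gamma–exponential conjugacy: posterior shape = α + n, posterior rate = β + Σtᵢ.
So α = 13 − 9 = 4 and β = 108 − 77 = 31.

Gamma(shape=4, rate=31)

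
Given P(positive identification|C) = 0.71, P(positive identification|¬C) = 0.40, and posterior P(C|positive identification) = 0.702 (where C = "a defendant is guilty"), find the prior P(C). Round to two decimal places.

P(C) = 0.57

In odds form, posterior odds = prior odds × likelihood ratio, so prior odds = posterior odds ÷ LR.
Posterior odds = 0.702/(1−0.702) = 2.3557. LR = 0.71/0.40 = 1.7750.
Prior odds = 2.3557/1.7750 = 1.3272, so P(C) = 1.3272/(1+1.3272) ≈ 0.57.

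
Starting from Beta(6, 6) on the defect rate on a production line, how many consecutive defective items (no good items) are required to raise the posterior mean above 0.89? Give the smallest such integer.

After k defective items and 0 good items the posterior is Beta(6+k, 6), with mean (6+k)/(6+6+k).
Set (6+k)/(12+k) > 0.89 and solve: k > (0.89·12 − 6)/(1 − 0.89) = 42.545.
The smallest integer exceeding 42.545 is 43.

k = 43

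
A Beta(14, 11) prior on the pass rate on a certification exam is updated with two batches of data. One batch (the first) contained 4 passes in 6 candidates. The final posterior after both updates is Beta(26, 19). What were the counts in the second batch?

8 passes and 6 failures

Sequential conjugate updates are equivalent to a single update on the pooled data, so total successes = posterior α − prior α and total failures = posterior β − prior β.
Total across both batches: 26−14=12 passes, 19−11=8 failures.
Subtract the first batch: 12−4=8 passes and 8−2=6 failures.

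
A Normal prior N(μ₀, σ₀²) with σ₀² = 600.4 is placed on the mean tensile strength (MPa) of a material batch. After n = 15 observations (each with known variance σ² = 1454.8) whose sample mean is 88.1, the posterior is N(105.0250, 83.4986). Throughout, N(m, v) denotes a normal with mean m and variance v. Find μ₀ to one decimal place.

The posterior mean is a precision-weighted average: μ_n = (τ₀μ₀ + τ_data·x̄)/(τ₀+τ_data), with τ₀=1/σ₀² and τ_data=n/σ².
Here τ₀ = 1/600.4 = 0.001666 and τ_data = 15/1454.8 = 0.010311, so τ_n = 0.011977.
Rearranging for μ₀: μ₀ = (μ_n·τ_n − τ_data·x̄)/τ₀ = (105.0250·0.011977 − 0.010311·88.1) / 0.001666 = 0.349485/0.001666 ≈ 209.8.

μ₀ = 209.8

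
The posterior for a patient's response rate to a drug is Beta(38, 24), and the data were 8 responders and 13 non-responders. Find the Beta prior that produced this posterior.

A Beta(α, β) prior with s successes and f failures in binomial data gives a Beta(α+s, β+f) posterior.
So α = 38 − 8 = 30 and β = 24 − 13 = 11.

Beta(30, 11)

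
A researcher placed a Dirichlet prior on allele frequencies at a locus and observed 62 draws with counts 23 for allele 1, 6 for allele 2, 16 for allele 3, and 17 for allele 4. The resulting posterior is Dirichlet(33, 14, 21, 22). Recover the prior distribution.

For a Dirichlet(α) prior with multinomial counts c, the posterior is Dirichlet(α + c) componentwise.
Subtract each count from the matching posterior parameter: 33−23=10, 14−6=8, 21−16=5, 22−17=5.

Dirichlet(10, 8, 5, 5)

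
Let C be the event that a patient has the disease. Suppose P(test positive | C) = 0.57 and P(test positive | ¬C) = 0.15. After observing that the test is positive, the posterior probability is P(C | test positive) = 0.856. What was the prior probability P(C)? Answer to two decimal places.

P(C) = 0.61

In odds form, posterior odds = prior odds × likelihood ratio, so prior odds = posterior odds ÷ LR.
Posterior odds = 0.856/(1−0.856) = 5.9444. LR = 0.57/0.15 = 3.8000.
Prior odds = 5.9444/3.8000 = 1.5643, so P(C) = 1.5643/(1+1.5643) ≈ 0.61.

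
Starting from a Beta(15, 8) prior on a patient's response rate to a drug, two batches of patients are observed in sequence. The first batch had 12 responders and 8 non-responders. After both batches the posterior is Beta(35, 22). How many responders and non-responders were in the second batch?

8 responders and 6 non-responders

Sequential conjugate updates are equivalent to a single update on the pooled data, so total successes = posterior α − prior α and total failures = posterior β − prior β.
Total across both batches: 35−15=20 responders, 22−8=14 non-responders.
Subtract the first batch: 20−12=8 responders and 14−8=6 non-responders.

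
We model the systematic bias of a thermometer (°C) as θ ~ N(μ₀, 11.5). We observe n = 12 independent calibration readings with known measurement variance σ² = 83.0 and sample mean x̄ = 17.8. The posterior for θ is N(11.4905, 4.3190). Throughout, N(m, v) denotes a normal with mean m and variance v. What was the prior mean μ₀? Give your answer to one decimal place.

μ₀ = 1.0

The posterior mean is a precision-weighted average: μ_n = (τ₀μ₀ + τ_data·x̄)/(τ₀+τ_data), with τ₀=1/σ₀² and τ_data=n/σ².
Here τ₀ = 1/11.5 = 0.086957 and τ_data = 12/83.0 = 0.144578, so τ_n = 0.231535.
Rearranging for μ₀: μ₀ = (μ_n·τ_n − τ_data·x̄)/τ₀ = (11.4905·0.231535 − 0.144578·17.8) / 0.086957 = 0.086965/0.086957 ≈ 1.0.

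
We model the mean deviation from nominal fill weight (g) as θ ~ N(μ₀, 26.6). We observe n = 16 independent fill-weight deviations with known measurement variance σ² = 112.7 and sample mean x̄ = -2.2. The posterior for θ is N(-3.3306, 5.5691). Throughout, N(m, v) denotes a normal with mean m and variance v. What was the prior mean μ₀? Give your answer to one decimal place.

μ₀ = -7.6

The posterior mean is a precision-weighted average: μ_n = (τ₀μ₀ + τ_data·x̄)/(τ₀+τ_data), with τ₀=1/σ₀² and τ_data=n/σ².
Here τ₀ = 1/26.6 = 0.037594 and τ_data = 16/112.7 = 0.141970, so τ_n = 0.179564.
Rearranging for μ₀: μ₀ = (μ_n·τ_n − τ_data·x̄)/τ₀ = (-3.3306·0.179564 − 0.141970·-2.2) / 0.037594 = -0.285722/0.037594 ≈ -7.6.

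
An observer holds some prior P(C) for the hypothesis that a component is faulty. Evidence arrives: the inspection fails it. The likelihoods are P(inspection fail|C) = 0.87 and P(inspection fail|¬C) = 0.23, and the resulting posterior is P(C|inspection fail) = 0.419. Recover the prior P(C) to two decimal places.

P(C) = 0.16

In odds form, posterior odds = prior odds × likelihood ratio, so prior odds = posterior odds ÷ LR.
Posterior odds = 0.419/(1−0.419) = 0.7212. LR = 0.87/0.23 = 3.7826.
Prior odds = 0.7212/3.7826 = 0.1907, so P(C) = 0.1907/(1+0.1907) ≈ 0.16.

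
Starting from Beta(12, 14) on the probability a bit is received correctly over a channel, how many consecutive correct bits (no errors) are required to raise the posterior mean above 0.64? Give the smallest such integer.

After k correct bits and 0 errors the posterior is Beta(12+k, 14), with mean (12+k)/(12+14+k).
Set (12+k)/(26+k) > 0.64 and solve: k > (0.64·26 − 12)/(1 − 0.64) = 12.889.
The smallest integer exceeding 12.889 is 13.

k = 13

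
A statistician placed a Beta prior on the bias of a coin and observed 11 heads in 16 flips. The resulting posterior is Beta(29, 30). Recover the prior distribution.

Beta(18, 25)

Under Beta–binomial conjugacy the posterior parameters are (α+s, β+f).
So α = 29 − 11 = 18 and β = 30 − 5 = 25.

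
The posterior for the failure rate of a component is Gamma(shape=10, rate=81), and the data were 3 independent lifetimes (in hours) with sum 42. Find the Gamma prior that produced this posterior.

For an exponential likelihood with a Gamma(α, β) prior on the rate, n observations with total T give posterior Gamma(α+n, β+T).
So α = 10 − 3 = 7 and β = 81 − 42 = 39.

Gamma(shape=7, rate=39)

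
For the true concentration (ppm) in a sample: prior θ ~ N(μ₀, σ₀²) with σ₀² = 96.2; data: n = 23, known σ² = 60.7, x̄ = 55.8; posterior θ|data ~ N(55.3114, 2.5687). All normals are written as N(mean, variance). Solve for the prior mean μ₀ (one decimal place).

With known observation variance, the Normal–Normal posterior has precision τ_n = τ₀ + n/σ² and mean μ_n = (τ₀μ₀ + (n/σ²)x̄)/τ_n.
Here τ₀ = 1/96.2 = 0.010395 and τ_data = 23/60.7 = 0.378913, so τ_n = 0.389308.
Rearranging for μ₀: μ₀ = (μ_n·τ_n − τ_data·x̄)/τ₀ = (55.3114·0.389308 − 0.378913·55.8) / 0.010395 = 0.389825/0.010395 ≈ 37.5.

μ₀ = 37.5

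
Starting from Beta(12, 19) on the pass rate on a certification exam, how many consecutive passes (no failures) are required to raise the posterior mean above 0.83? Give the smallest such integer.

k = 81

After k passes and 0 failures the posterior is Beta(12+k, 19), with mean (12+k)/(12+19+k).
Set (12+k)/(31+k) > 0.83 and solve: k > (0.83·31 − 12)/(1 − 0.83) = 80.765.
The smallest integer exceeding 80.765 is 81, and checking k=81: (93)/(112) = 0.8304 > 0.83.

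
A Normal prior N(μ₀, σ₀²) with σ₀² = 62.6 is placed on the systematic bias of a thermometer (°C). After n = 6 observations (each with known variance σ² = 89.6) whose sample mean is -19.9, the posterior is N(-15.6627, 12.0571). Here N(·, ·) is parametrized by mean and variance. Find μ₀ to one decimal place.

With known observation variance, the Normal–Normal posterior has precision τ_n = τ₀ + n/σ² and mean μ_n = (τ₀μ₀ + (n/σ²)x̄)/τ_n.
Here τ₀ = 1/62.6 = 0.015974 and τ_data = 6/89.6 = 0.066964, so τ_n = 0.082938.
Rearranging for μ₀: μ₀ = (μ_n·τ_n − τ_data·x̄)/τ₀ = (-15.6627·0.082938 − 0.066964·-19.9) / 0.015974 = 0.033551/0.015974 ≈ 2.1.

μ₀ = 2.1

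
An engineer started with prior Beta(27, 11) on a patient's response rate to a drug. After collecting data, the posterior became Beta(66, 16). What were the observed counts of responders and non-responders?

39 responders and 5 non-responders

A Beta(a, b) prior with s successes and f failures in binomial data gives a Beta(a+s, b+f) posterior.
Match parameters: s=66−27=39, f=16−11=5.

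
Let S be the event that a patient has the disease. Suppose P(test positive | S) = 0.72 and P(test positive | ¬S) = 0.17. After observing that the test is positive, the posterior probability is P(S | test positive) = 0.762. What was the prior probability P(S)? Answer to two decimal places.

P(S) = 0.43

Bayes' rule in odds form gives O(S|E) = O(S)·[P(E|S)/P(E|¬S)], hence O(S) = O(S|E)/LR.
Posterior odds = 0.762/(1−0.762) = 3.2017. LR = 0.72/0.17 = 4.2353.
Prior odds = 3.2017/4.2353 = 0.7560, so P(S) = 0.7560/(1+0.7560) ≈ 0.43.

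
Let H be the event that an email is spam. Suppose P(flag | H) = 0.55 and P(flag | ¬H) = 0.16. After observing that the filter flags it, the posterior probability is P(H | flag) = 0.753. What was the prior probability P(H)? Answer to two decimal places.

Bayes' rule in odds form gives O(H|E) = O(H)·[P(E|H)/P(E|¬H)], hence O(H) = O(H|E)/LR.
Posterior odds = 0.753/(1−0.753) = 3.0486. LR = 0.55/0.16 = 3.4375.
Prior odds = 3.0486/3.4375 = 0.8869, so P(H) = 0.8869/(1+0.8869) ≈ 0.47.

P(H) = 0.47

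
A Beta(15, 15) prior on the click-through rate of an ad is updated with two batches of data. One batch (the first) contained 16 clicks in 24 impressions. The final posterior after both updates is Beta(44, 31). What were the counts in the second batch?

Because Beta–binomial updating is additive in the counts, the combined data contributed (α_post−α_prior, β_post−β_prior) successes and failures.
Total across both batches: 44−15=29 clicks, 31−15=16 non-clicks.
Subtract the first batch: 29−16=13 clicks and 16−8=8 non-clicks.

13 clicks and 8 non-clicks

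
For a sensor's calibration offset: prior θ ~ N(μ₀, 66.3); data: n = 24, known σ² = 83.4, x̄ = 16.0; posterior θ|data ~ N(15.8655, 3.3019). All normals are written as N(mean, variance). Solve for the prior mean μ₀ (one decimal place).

μ₀ = 13.3

With known observation variance, the Normal–Normal posterior has precision τ_n = τ₀ + n/σ² and mean μ_n = (τ₀μ₀ + (n/σ²)x̄)/τ_n.
Here τ₀ = 1/66.3 = 0.015083 and τ_data = 24/83.4 = 0.287770, so τ_n = 0.302853.
Rearranging for μ₀: μ₀ = (μ_n·τ_n − τ_data·x̄)/τ₀ = (15.8655·0.302853 − 0.287770·16.0) / 0.015083 = 0.200594/0.015083 ≈ 13.3.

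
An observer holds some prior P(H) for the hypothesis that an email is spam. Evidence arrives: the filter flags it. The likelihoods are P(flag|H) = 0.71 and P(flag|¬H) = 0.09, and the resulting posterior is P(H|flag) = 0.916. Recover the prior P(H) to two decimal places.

In odds form, posterior odds = prior odds × likelihood ratio, so prior odds = posterior odds ÷ LR.
Posterior odds = 0.916/(1−0.916) = 10.9048. LR = 0.71/0.09 = 7.8889.
Prior odds = 10.9048/7.8889 = 1.3823, so P(H) = 1.3823/(1+1.3823) ≈ 0.58.

P(H) = 0.58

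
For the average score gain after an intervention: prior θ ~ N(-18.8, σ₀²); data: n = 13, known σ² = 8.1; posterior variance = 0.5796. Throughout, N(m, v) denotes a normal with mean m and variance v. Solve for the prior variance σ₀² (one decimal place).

σ₀² = 8.3

Posterior precision equals prior precision plus data precision: 1/σ_n² = 1/σ₀² + n/σ².
So 1/σ₀² = 1/0.5796 − 13/8.1 = 1.725328 − 1.604938 = 0.120390.
Hence σ₀² = 1/0.120390 ≈ 8.3.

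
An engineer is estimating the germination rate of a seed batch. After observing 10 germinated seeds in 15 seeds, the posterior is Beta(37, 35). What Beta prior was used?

Beta(27, 30)

Beta is conjugate to the binomial likelihood: posterior = Beta(α+s, β+f).
Subtract the data counts: 37−10=27, 35−5=30.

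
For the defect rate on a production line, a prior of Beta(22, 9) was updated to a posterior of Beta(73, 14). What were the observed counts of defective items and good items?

Under Beta–binomial conjugacy the posterior parameters are (a+s, b+f).
So s = 73 − 22 = 51 and f = 14 − 9 = 5.

51 defective items and 5 good items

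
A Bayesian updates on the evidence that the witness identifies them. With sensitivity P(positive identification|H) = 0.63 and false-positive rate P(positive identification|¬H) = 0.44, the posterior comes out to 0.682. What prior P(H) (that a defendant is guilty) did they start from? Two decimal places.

Bayes' rule in odds form gives O(H|E) = O(H)·[P(E|H)/P(E|¬H)], hence O(H) = O(H|E)/LR.
Posterior odds = 0.682/(1−0.682) = 2.1447. LR = 0.63/0.44 = 1.4318.
Prior odds = 2.1447/1.4318 = 1.4979, so P(H) = 1.4979/(1+1.4979) ≈ 0.60.

P(H) = 0.60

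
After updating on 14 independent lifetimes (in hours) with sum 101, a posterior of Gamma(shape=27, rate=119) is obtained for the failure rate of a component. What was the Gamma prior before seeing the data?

For an exponential likelihood with a Gamma(α, β) prior on the rate, n observations with total T give posterior Gamma(α+n, β+T).
So α = 27 − 14 = 13 and β = 119 − 101 = 18.

Gamma(shape=13, rate=18)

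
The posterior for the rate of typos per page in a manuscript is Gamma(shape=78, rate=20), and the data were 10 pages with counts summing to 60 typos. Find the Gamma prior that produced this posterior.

A Gamma(α, β) prior (rate parametrization) on a Poisson rate with n observations summing to S gives posterior Gamma(α+S, β+n).
So α = 78 − 60 = 18 and β = 20 − 10 = 10.

Gamma(shape=18, rate=10)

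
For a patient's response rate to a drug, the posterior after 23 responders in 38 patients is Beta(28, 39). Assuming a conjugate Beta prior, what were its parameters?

Beta(5, 24)

Under Beta–binomial conjugacy the posterior parameters are (a+s, b+f).
Subtract the data counts: 28−23=5, 39−15=24.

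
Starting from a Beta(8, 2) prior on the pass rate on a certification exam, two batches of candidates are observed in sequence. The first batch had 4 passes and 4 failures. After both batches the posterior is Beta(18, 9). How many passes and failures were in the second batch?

6 passes and 3 failures

Because Beta–binomial updating is additive in the counts, the combined data contributed (α_post−α_prior, β_post−β_prior) successes and failures.
Total across both batches: 18−8=10 passes, 9−2=7 failures.
Subtract the first batch: 10−4=6 passes and 7−4=3 failures.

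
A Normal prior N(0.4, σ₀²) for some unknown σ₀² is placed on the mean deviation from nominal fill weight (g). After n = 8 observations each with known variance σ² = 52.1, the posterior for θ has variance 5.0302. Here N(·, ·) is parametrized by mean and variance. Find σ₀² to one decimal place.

For the Normal–Normal model with known σ², precisions add: τ_n = τ₀ + n/σ².
So 1/σ₀² = 1/5.0302 − 8/52.1 = 0.198799 − 0.153551 = 0.045248.
Hence σ₀² = 1/0.045248 ≈ 22.1.

σ₀² = 22.1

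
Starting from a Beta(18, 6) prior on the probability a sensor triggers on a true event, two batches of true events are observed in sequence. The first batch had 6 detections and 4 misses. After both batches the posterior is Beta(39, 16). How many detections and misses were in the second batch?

15 detections and 6 misses

Sequential conjugate updates are equivalent to a single update on the pooled data, so total successes = posterior α − prior α and total failures = posterior β − prior β.
Total across both batches: 39−18=21 detections, 16−6=10 misses.
Subtract the first batch: 21−6=15 detections and 10−4=6 misses.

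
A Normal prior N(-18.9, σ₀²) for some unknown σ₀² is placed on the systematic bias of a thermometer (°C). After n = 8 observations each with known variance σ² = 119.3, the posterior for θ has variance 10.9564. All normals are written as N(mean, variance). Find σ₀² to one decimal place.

Posterior precision equals prior precision plus data precision: 1/σ_n² = 1/σ₀² + n/σ².
So 1/σ₀² = 1/10.9564 − 8/119.3 = 0.091271 − 0.067058 = 0.024213.
Hence σ₀² = 1/0.024213 ≈ 41.3.

σ₀² = 41.3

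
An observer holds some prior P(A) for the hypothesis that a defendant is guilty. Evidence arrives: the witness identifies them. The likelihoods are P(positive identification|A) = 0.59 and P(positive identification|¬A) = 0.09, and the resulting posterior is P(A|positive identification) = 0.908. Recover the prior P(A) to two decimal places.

Bayes' rule in odds form gives O(A|E) = O(A)·[P(E|A)/P(E|¬A)], hence O(A) = O(A|E)/LR.
Posterior odds = 0.908/(1−0.908) = 9.8696. LR = 0.59/0.09 = 6.5556.
Prior odds = 9.8696/6.5556 = 1.5055, so P(A) = 1.5055/(1+1.5055) ≈ 0.60.

P(A) = 0.60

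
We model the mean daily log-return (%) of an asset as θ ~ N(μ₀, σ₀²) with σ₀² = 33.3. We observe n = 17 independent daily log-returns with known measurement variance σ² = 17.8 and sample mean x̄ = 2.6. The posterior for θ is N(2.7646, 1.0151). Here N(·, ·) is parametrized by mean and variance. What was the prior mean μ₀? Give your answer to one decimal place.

μ₀ = 8.0

The posterior mean is a precision-weighted average: μ_n = (τ₀μ₀ + τ_data·x̄)/(τ₀+τ_data), with τ₀=1/σ₀² and τ_data=n/σ².
Here τ₀ = 1/33.3 = 0.030030 and τ_data = 17/17.8 = 0.955056, so τ_n = 0.985086.
Rearranging for μ₀: μ₀ = (μ_n·τ_n − τ_data·x̄)/τ₀ = (2.7646·0.985086 − 0.955056·2.6) / 0.030030 = 0.240223/0.030030 ≈ 8.0.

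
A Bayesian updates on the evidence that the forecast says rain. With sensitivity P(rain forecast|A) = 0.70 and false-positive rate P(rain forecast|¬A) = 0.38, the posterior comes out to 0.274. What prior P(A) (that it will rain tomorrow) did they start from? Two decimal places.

P(A) = 0.17

Bayes' rule in odds form gives O(A|E) = O(A)·[P(E|A)/P(E|¬A)], hence O(A) = O(A|E)/LR.
Posterior odds = 0.274/(1−0.274) = 0.3774. LR = 0.70/0.38 = 1.8421.
Prior odds = 0.3774/1.8421 = 0.2049, so P(A) = 0.2049/(1+0.2049) ≈ 0.17.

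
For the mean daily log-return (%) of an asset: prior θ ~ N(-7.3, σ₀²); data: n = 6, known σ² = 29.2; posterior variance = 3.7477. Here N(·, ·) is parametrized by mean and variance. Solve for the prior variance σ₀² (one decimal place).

σ₀² = 16.3

For the Normal–Normal model with known σ², precisions add: τ_n = τ₀ + n/σ².
So 1/σ₀² = 1/3.7477 − 6/29.2 = 0.266830 − 0.205479 = 0.061351.
Hence σ₀² = 1/0.061351 ≈ 16.3.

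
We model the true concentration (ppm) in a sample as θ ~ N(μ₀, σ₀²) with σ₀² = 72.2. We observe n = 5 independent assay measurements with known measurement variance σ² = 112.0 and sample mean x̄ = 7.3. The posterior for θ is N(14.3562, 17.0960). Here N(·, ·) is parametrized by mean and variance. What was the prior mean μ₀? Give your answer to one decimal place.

μ₀ = 37.1

With known observation variance, the Normal–Normal posterior has precision τ_n = τ₀ + n/σ² and mean μ_n = (τ₀μ₀ + (n/σ²)x̄)/τ_n.
Here τ₀ = 1/72.2 = 0.013850 and τ_data = 5/112.0 = 0.044643, so τ_n = 0.058493.
Rearranging for μ₀: μ₀ = (μ_n·τ_n − τ_data·x̄)/τ₀ = (14.3562·0.058493 − 0.044643·7.3) / 0.013850 = 0.513843/0.013850 ≈ 37.1.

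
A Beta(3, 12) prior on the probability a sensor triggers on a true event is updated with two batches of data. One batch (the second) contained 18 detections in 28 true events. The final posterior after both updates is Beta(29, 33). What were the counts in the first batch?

8 detections and 11 misses

Sequential conjugate updates are equivalent to a single update on the pooled data, so total successes = posterior α − prior α and total failures = posterior β − prior β.
Total across both batches: 29−3=26 detections, 33−12=21 misses.
Subtract the second batch: 26−18=8 detections and 21−10=11 misses.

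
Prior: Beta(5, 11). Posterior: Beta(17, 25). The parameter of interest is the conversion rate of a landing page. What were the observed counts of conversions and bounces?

Under Beta–binomial conjugacy the posterior parameters are (a+s, b+f).
Match parameters: s=17−5=12, f=25−11=14.

12 conversions and 14 bounces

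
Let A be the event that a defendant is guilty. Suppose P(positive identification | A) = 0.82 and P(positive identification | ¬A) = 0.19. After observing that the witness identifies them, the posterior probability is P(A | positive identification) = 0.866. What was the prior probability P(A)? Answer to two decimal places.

P(A) = 0.60

Bayes' rule in odds form gives O(A|E) = O(A)·[P(E|A)/P(E|¬A)], hence O(A) = O(A|E)/LR.
Posterior odds = 0.866/(1−0.866) = 6.4627. LR = 0.82/0.19 = 4.3158.
Prior odds = 6.4627/4.3158 = 1.4975, so P(A) = 1.4975/(1+1.4975) ≈ 0.60.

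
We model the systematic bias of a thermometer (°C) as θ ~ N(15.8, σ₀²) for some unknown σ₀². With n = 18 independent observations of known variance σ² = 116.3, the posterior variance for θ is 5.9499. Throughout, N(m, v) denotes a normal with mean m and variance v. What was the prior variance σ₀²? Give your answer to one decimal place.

σ₀² = 75.2

Posterior precision equals prior precision plus data precision: 1/σ_n² = 1/σ₀² + n/σ².
So 1/σ₀² = 1/5.9499 − 18/116.3 = 0.168070 − 0.154772 = 0.013298.
Hence σ₀² = 1/0.013298 ≈ 75.2.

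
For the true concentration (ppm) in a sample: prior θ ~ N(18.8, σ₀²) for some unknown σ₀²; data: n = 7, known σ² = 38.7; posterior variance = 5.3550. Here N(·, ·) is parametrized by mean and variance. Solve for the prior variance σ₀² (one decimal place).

σ₀² = 170.6

For the Normal–Normal model with known σ², precisions add: τ_n = τ₀ + n/σ².
So 1/σ₀² = 1/5.3550 − 7/38.7 = 0.186741 − 0.180879 = 0.005862.
Hence σ₀² = 1/0.005862 ≈ 170.6.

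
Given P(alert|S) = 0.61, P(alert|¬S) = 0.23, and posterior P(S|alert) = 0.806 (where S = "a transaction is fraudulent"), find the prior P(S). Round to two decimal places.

P(S) = 0.61

In odds form, posterior odds = prior odds × likelihood ratio, so prior odds = posterior odds ÷ LR.
Posterior odds = 0.806/(1−0.806) = 4.1546. LR = 0.61/0.23 = 2.6522.
Prior odds = 4.1546/2.6522 = 1.5665, so P(S) = 1.5665/(1+1.5665) ≈ 0.61.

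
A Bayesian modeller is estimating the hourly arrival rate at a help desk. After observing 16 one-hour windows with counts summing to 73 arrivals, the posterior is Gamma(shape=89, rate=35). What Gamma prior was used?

Gamma(shape=16, rate=19)

A Gamma(α, β) prior (rate parametrization) on a Poisson rate with n observations summing to S gives posterior Gamma(α+S, β+n).
So α = 89 − 73 = 16 and β = 35 − 16 = 19.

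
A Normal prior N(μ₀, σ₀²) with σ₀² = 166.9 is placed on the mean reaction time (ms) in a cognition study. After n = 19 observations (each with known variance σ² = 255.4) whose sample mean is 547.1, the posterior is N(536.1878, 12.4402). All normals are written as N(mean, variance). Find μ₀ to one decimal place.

The posterior mean is a precision-weighted average: μ_n = (τ₀μ₀ + τ_data·x̄)/(τ₀+τ_data), with τ₀=1/σ₀² and τ_data=n/σ².
Here τ₀ = 1/166.9 = 0.005992 and τ_data = 19/255.4 = 0.074393, so τ_n = 0.080385.
Rearranging for μ₀: μ₀ = (μ_n·τ_n − τ_data·x̄)/τ₀ = (536.1878·0.080385 − 0.074393·547.1) / 0.005992 = 2.401046/0.005992 ≈ 400.7.

μ₀ = 400.7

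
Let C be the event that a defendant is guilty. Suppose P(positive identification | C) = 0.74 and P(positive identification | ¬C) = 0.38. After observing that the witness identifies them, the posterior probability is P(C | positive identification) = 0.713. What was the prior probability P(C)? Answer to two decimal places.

In odds form, posterior odds = prior odds × likelihood ratio, so prior odds = posterior odds ÷ LR.
Posterior odds = 0.713/(1−0.713) = 2.4843. LR = 0.74/0.38 = 1.9474.
Prior odds = 2.4843/1.9474 = 1.2757, so P(C) = 1.2757/(1+1.2757) ≈ 0.56.

P(C) = 0.56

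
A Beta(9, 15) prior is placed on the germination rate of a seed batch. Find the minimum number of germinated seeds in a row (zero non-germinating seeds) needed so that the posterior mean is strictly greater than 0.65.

After k germinated seeds and 0 non-germinating seeds the posterior is Beta(9+k, 15), with mean (9+k)/(9+15+k).
Set (9+k)/(24+k) > 0.65 and solve: k > (0.65·24 − 9)/(1 − 0.65) = 18.857.
The smallest integer exceeding 18.857 is 19, and checking k=19: (28)/(43) = 0.6512 > 0.65.

k = 19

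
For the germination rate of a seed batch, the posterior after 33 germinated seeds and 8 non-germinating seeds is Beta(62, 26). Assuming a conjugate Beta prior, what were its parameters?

Beta(29, 18)

Beta is conjugate to the binomial likelihood: posterior = Beta(α+s, β+f).
Subtract the data counts: 62−33=29, 26−8=18.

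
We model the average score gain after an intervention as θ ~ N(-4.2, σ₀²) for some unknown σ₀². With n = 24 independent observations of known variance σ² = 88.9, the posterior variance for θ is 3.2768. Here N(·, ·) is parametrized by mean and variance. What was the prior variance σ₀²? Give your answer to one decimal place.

σ₀² = 28.4

Posterior precision equals prior precision plus data precision: 1/σ_n² = 1/σ₀² + n/σ².
So 1/σ₀² = 1/3.2768 − 24/88.9 = 0.305176 − 0.269966 = 0.035210.
Hence σ₀² = 1/0.035210 ≈ 28.4.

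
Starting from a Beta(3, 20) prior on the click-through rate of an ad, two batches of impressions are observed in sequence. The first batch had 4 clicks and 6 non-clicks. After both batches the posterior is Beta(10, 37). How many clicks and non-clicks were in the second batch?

3 clicks and 11 non-clicks

Sequential conjugate updates are equivalent to a single update on the pooled data, so total successes = posterior α − prior α and total failures = posterior β − prior β.
Total across both batches: 10−3=7 clicks, 37−20=17 non-clicks.
Subtract the first batch: 7−4=3 clicks and 17−6=11 non-clicks.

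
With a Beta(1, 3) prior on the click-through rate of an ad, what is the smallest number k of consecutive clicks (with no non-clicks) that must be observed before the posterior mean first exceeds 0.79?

After k clicks and 0 non-clicks the posterior is Beta(1+k, 3), with mean (1+k)/(1+3+k).
Set (1+k)/(4+k) > 0.79 and solve: k > (0.79·4 − 1)/(1 − 0.79) = 10.286.
The smallest integer exceeding 10.286 is 11, and checking k=11: (12)/(15) = 0.8000 > 0.79.

k = 11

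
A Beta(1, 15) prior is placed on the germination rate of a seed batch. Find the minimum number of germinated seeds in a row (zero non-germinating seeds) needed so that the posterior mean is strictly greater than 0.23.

After k germinated seeds and 0 non-germinating seeds the posterior is Beta(1+k, 15), with mean (1+k)/(1+15+k).
Set (1+k)/(16+k) > 0.23 and solve: k > (0.23·16 − 1)/(1 − 0.23) = 3.481.
The smallest integer exceeding 3.481 is 4, and checking k=4: (5)/(20) = 0.2500 > 0.23.

k = 4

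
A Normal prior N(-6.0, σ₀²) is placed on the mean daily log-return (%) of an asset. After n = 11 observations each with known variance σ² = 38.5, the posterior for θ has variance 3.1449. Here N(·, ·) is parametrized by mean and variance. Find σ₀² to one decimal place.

For the Normal–Normal model with known σ², precisions add: τ_n = τ₀ + n/σ².
So 1/σ₀² = 1/3.1449 − 11/38.5 = 0.317975 − 0.285714 = 0.032261.
Hence σ₀² = 1/0.032261 ≈ 31.0.

σ₀² = 31.0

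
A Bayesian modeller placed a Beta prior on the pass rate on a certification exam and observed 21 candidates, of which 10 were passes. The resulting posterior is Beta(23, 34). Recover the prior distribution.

Beta(13, 23)

A Beta(α, β) prior with s successes and f failures in binomial data gives a Beta(α+s, β+f) posterior.
So α = 23 − 10 = 13 and β = 34 − 11 = 23.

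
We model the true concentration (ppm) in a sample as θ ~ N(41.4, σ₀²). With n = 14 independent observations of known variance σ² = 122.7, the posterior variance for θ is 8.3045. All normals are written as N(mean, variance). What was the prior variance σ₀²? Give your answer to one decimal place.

Posterior precision equals prior precision plus data precision: 1/σ_n² = 1/σ₀² + n/σ².
So 1/σ₀² = 1/8.3045 − 14/122.7 = 0.120417 − 0.114099 = 0.006318.
Hence σ₀² = 1/0.006318 ≈ 158.3.

σ₀² = 158.3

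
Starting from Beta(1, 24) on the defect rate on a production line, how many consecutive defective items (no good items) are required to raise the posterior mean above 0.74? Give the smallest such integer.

After k defective items and 0 good items the posterior is Beta(1+k, 24), with mean (1+k)/(1+24+k).
Set (1+k)/(25+k) > 0.74 and solve: k > (0.74·25 − 1)/(1 − 0.74) = 67.308.
The smallest integer exceeding 67.308 is 68.

k = 68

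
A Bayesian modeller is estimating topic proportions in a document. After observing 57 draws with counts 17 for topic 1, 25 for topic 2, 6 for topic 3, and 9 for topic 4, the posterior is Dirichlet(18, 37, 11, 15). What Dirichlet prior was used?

For a Dirichlet(α) prior with multinomial counts c, the posterior is Dirichlet(α + c) componentwise.
Subtract each count from the matching posterior parameter: 18−17=1, 37−25=12, 11−6=5, 15−9=6.

Dirichlet(1, 12, 5, 6)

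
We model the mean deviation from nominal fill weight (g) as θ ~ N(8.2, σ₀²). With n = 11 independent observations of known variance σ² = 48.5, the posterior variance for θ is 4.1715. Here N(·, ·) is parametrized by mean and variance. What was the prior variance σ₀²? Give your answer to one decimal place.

For the Normal–Normal model with known σ², precisions add: τ_n = τ₀ + n/σ².
So 1/σ₀² = 1/4.1715 − 11/48.5 = 0.239722 − 0.226804 = 0.012918.
Hence σ₀² = 1/0.012918 ≈ 77.4.

σ₀² = 77.4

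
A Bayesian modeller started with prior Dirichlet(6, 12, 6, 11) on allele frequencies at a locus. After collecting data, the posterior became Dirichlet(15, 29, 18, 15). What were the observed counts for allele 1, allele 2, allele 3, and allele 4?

For a Dirichlet(α) prior with multinomial counts c, the posterior is Dirichlet(α + c) componentwise.
Counts are posterior − prior componentwise: 15−6=9, 29−12=17, 18−6=12, 15−11=4.

counts (9, 17, 12, 4)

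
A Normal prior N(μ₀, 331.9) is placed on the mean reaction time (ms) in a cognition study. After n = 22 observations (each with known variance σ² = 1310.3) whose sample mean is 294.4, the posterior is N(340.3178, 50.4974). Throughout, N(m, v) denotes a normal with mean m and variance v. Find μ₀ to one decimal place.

μ₀ = 596.2

With known observation variance, the Normal–Normal posterior has precision τ_n = τ₀ + n/σ² and mean μ_n = (τ₀μ₀ + (n/σ²)x̄)/τ_n.
Here τ₀ = 1/331.9 = 0.003013 and τ_data = 22/1310.3 = 0.016790, so τ_n = 0.019803.
Rearranging for μ₀: μ₀ = (μ_n·τ_n − τ_data·x̄)/τ₀ = (340.3178·0.019803 − 0.016790·294.4) / 0.003013 = 1.796337/0.003013 ≈ 596.2.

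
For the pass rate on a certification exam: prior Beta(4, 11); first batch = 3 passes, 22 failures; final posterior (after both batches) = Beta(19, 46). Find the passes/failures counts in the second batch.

12 passes and 13 failures

Because Beta–binomial updating is additive in the counts, the combined data contributed (α_post−α_prior, β_post−β_prior) successes and failures.
Total across both batches: 19−4=15 passes, 46−11=35 failures.
Subtract the first batch: 15−3=12 passes and 35−22=13 failures.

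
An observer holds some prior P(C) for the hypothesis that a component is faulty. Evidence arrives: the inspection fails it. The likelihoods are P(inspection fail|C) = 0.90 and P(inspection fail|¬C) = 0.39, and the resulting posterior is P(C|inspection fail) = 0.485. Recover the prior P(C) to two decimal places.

P(C) = 0.29

Bayes' rule in odds form gives O(C|E) = O(C)·[P(E|C)/P(E|¬C)], hence O(C) = O(C|E)/LR.
Posterior odds = 0.485/(1−0.485) = 0.9417. LR = 0.90/0.39 = 2.3077.
Prior odds = 0.9417/2.3077 = 0.4081, so P(C) = 0.4081/(1+0.4081) ≈ 0.29.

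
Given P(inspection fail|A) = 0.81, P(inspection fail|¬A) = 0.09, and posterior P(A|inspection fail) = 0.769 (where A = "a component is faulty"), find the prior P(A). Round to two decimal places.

In odds form, posterior odds = prior odds × likelihood ratio, so prior odds = posterior odds ÷ LR.
Posterior odds = 0.769/(1−0.769) = 3.3290. LR = 0.81/0.09 = 9.0000.
Prior odds = 3.3290/9.0000 = 0.3699, so P(A) = 0.3699/(1+0.3699) ≈ 0.27.

P(A) = 0.27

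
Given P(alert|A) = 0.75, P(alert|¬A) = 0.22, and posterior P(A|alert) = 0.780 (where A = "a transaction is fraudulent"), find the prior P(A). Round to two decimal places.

P(A) = 0.51

Bayes' rule in odds form gives O(A|E) = O(A)·[P(E|A)/P(E|¬A)], hence O(A) = O(A|E)/LR.
Posterior odds = 0.780/(1−0.780) = 3.5455. LR = 0.75/0.22 = 3.4091.
Prior odds = 3.5455/3.4091 = 1.0400, so P(A) = 1.0400/(1+1.0400) ≈ 0.51.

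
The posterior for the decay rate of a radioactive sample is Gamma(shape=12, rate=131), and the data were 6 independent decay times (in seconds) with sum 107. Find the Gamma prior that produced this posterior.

Gamma(shape=6, rate=24)

Gamma–exponential conjugacy: posterior shape = α + n, posterior rate = β + Σtᵢ.
So α = 12 − 6 = 6 and β = 131 − 107 = 24.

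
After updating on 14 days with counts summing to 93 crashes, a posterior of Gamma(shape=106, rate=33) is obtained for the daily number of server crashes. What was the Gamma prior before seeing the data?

Gamma(shape=13, rate=19)

A Gamma(α, β) prior (rate parametrization) on a Poisson rate with n observations summing to S gives posterior Gamma(α+S, β+n).
So α = 106 − 93 = 13 and β = 33 − 14 = 19.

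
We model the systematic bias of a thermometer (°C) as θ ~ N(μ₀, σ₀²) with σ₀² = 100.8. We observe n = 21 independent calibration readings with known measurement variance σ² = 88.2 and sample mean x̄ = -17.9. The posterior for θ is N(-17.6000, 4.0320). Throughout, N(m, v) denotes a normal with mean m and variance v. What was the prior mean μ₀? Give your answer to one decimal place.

μ₀ = -10.4

With known observation variance, the Normal–Normal posterior has precision τ_n = τ₀ + n/σ² and mean μ_n = (τ₀μ₀ + (n/σ²)x̄)/τ_n.
Here τ₀ = 1/100.8 = 0.009921 and τ_data = 21/88.2 = 0.238095, so τ_n = 0.248016.
Rearranging for μ₀: μ₀ = (μ_n·τ_n − τ_data·x̄)/τ₀ = (-17.6000·0.248016 − 0.238095·-17.9) / 0.009921 = -0.103181/0.009921 ≈ -10.4.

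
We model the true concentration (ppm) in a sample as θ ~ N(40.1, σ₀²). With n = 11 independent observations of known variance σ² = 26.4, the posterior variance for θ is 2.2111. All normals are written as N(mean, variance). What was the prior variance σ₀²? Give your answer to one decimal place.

Posterior precision equals prior precision plus data precision: 1/σ_n² = 1/σ₀² + n/σ².
So 1/σ₀² = 1/2.2111 − 11/26.4 = 0.452264 − 0.416667 = 0.035597.
Hence σ₀² = 1/0.035597 ≈ 28.1.

σ₀² = 28.1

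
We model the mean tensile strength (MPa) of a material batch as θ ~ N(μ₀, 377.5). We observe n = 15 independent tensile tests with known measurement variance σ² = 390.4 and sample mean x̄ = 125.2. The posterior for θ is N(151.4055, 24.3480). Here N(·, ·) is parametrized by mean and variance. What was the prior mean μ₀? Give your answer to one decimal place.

μ₀ = 531.5

With known observation variance, the Normal–Normal posterior has precision τ_n = τ₀ + n/σ² and mean μ_n = (τ₀μ₀ + (n/σ²)x̄)/τ_n.
Here τ₀ = 1/377.5 = 0.002649 and τ_data = 15/390.4 = 0.038422, so τ_n = 0.041071.
Rearranging for μ₀: μ₀ = (μ_n·τ_n − τ_data·x̄)/τ₀ = (151.4055·0.041071 − 0.038422·125.2) / 0.002649 = 1.407941/0.002649 ≈ 531.5.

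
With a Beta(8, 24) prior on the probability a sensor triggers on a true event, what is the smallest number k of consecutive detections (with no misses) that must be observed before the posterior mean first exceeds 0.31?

k = 3

After k detections and 0 misses the posterior is Beta(8+k, 24), with mean (8+k)/(8+24+k).
Set (8+k)/(32+k) > 0.31 and solve: k > (0.31·32 − 8)/(1 − 0.31) = 2.783.
The smallest integer exceeding 2.783 is 3.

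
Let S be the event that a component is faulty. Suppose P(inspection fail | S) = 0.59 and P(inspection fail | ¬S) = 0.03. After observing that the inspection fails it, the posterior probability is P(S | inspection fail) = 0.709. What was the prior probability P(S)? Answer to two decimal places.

In odds form, posterior odds = prior odds × likelihood ratio, so prior odds = posterior odds ÷ LR.
Posterior odds = 0.709/(1−0.709) = 2.4364. LR = 0.59/0.03 = 19.6667.
Prior odds = 2.4364/19.6667 = 0.1239, so P(S) = 0.1239/(1+0.1239) ≈ 0.11.

P(S) = 0.11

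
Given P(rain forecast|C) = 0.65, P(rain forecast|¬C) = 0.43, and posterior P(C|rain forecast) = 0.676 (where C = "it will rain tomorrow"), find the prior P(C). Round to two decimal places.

In odds form, posterior odds = prior odds × likelihood ratio, so prior odds = posterior odds ÷ LR.
Posterior odds = 0.676/(1−0.676) = 2.0864. LR = 0.65/0.43 = 1.5116.
Prior odds = 2.0864/1.5116 = 1.3803, so P(C) = 1.3803/(1+1.3803) ≈ 0.58.

P(C) = 0.58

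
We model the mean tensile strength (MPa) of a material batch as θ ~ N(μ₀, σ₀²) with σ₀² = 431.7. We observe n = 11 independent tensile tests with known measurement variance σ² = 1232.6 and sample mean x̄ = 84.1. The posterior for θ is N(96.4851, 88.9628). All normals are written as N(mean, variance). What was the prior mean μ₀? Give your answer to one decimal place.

μ₀ = 144.2

With known observation variance, the Normal–Normal posterior has precision τ_n = τ₀ + n/σ² and mean μ_n = (τ₀μ₀ + (n/σ²)x̄)/τ_n.
Here τ₀ = 1/431.7 = 0.002316 and τ_data = 11/1232.6 = 0.008924, so τ_n = 0.011240.
Rearranging for μ₀: μ₀ = (μ_n·τ_n − τ_data·x̄)/τ₀ = (96.4851·0.011240 − 0.008924·84.1) / 0.002316 = 0.333984/0.002316 ≈ 144.2.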